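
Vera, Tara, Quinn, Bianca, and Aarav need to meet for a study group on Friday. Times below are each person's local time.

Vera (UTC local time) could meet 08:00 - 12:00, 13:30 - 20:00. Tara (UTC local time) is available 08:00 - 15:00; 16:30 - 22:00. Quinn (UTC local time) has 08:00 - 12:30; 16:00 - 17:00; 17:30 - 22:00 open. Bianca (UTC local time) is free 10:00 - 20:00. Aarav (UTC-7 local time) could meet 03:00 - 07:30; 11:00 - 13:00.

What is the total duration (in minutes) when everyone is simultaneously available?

240

Vera in UTC: 08:00-12:00, 13:30-20:00.
Tara in UTC: 08:00-15:00, 16:30-22:00.
Quinn in UTC: 08:00-12:30, 16:00-17:00, 17:30-22:00.
Bianca in UTC: 10:00-20:00.
Aarav in UTC: 10:00-14:30, 18:00-20:00 (add 7h to convert from UTC-7).
Vera ∩ Tara: 08:00-12:00, 13:30-15:00, 16:30-20:00.
Vera ∩ Tara ∩ Quinn: 08:00-12:00, 16:30-17:00, 17:30-20:00.
Vera ∩ Tara ∩ Quinn ∩ Bianca: 10:00-12:00, 16:30-17:00, 17:30-20:00.
Vera ∩ Tara ∩ Quinn ∩ Bianca ∩ Aarav: 10:00-12:00, 18:00-20:00.
Summing the common windows: 120 + 120 = 240 minutes.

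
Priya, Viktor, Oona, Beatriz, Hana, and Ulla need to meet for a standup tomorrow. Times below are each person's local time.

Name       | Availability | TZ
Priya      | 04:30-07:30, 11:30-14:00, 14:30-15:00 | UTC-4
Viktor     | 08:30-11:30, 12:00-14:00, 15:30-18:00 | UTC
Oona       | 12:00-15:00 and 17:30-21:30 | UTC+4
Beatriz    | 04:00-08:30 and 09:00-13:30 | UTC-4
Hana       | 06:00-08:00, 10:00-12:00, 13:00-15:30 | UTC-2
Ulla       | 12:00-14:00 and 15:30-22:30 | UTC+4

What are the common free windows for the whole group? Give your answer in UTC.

Priya in UTC: 08:30-11:30, 15:30-18:00, 18:30-19:00 (add 4h to convert from UTC-4).
Viktor in UTC: 08:30-11:30, 12:00-14:00, 15:30-18:00.
Oona in UTC: 08:00-11:00, 13:30-17:30 (subtract 4h to convert from UTC+4).
Beatriz in UTC: 08:00-12:30, 13:00-17:30 (add 4h to convert from UTC-4).
Hana in UTC: 08:00-10:00, 12:00-14:00, 15:00-17:30 (add 2h to convert from UTC-2).
Ulla in UTC: 08:00-10:00, 11:30-18:30 (subtract 4h to convert from UTC+4).
Priya ∩ Viktor: 08:30-11:30, 15:30-18:00.
Priya ∩ Viktor ∩ Oona: 08:30-11:00, 15:30-17:30.
Priya ∩ Viktor ∩ Oona ∩ Beatriz: 08:30-11:00, 15:30-17:30.
Priya ∩ Viktor ∩ Oona ∩ Beatriz ∩ Hana: 08:30-10:00, 15:30-17:30.
Priya ∩ Viktor ∩ Oona ∩ Beatriz ∩ Hana ∩ Ulla: 08:30-10:00, 15:30-17:30.

08:30-10:00, 15:30-17:30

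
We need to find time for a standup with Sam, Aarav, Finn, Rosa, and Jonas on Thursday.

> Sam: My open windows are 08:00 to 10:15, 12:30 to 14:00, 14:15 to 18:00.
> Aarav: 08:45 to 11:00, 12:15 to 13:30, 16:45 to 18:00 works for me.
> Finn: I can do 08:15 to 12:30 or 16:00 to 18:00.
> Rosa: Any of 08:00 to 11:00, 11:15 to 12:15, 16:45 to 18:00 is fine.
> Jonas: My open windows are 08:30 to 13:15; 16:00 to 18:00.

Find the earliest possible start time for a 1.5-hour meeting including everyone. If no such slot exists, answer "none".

Sam ∩ Aarav: 08:45-10:15, 12:30-13:30, 16:45-18:00.
Sam ∩ Aarav ∩ Finn: 08:45-10:15, 16:45-18:00.
Sam ∩ Aarav ∩ Finn ∩ Rosa: 08:45-10:15, 16:45-18:00.
Sam ∩ Aarav ∩ Finn ∩ Rosa ∩ Jonas: 08:45-10:15, 16:45-18:00.
The first common window of at least 90 minutes is 08:45-10:15, so the earliest start is 08:45.

08:45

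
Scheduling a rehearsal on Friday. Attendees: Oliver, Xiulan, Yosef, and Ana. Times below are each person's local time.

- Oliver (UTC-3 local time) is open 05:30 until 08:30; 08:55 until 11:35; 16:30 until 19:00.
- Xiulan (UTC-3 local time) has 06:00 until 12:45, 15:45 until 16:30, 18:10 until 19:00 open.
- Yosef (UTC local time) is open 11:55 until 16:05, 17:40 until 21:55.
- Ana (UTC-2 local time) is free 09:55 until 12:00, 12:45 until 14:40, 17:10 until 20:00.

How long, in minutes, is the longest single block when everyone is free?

Oliver in UTC: 08:30-11:30, 11:55-14:35, 19:30-22:00 (add 3h to convert from UTC-3).
Xiulan in UTC: 09:00-15:45, 18:45-19:30, 21:10-22:00 (add 3h to convert from UTC-3).
Yosef in UTC: 11:55-16:05, 17:40-21:55.
Ana in UTC: 11:55-14:00, 14:45-16:40, 19:10-22:00 (add 2h to convert from UTC-2).
Oliver ∩ Xiulan: 09:00-11:30, 11:55-14:35, 21:10-22:00.
Oliver ∩ Xiulan ∩ Yosef: 11:55-14:35, 21:10-21:55.
Oliver ∩ Xiulan ∩ Yosef ∩ Ana: 11:55-14:00, 21:10-21:55.
Those are the intersection windows.
The longest is 11:55-14:00 at 125 minutes.

125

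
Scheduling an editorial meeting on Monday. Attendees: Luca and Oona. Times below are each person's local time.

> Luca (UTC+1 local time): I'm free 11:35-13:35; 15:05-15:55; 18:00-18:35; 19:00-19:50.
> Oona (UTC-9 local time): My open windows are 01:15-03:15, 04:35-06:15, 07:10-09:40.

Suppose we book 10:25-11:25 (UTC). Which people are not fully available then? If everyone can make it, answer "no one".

Luca

Luca in UTC: 10:35-12:35, 14:05-14:55, 17:00-17:35, 18:00-18:50 (subtract 1h to convert from UTC+1).
Oona in UTC: 10:15-12:15, 13:35-15:15, 16:10-18:40 (add 9h to convert from UTC-9).
Luca: not fully free for 10:25-11:25. Oona: free for 10:25-11:25.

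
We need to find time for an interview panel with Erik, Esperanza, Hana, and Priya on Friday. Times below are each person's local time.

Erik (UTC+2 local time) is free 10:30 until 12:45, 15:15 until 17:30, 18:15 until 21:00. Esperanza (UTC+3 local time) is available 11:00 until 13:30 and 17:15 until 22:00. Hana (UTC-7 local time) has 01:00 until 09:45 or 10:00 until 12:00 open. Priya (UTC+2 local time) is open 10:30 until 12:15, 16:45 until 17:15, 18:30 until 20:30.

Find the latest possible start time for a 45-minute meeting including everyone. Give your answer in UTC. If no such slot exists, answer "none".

Erik in UTC: 08:30-10:45, 13:15-15:30, 16:15-19:00 (subtract 2h to convert from UTC+2).
Esperanza in UTC: 08:00-10:30, 14:15-19:00 (subtract 3h to convert from UTC+3).
Hana in UTC: 08:00-16:45, 17:00-19:00 (add 7h to convert from UTC-7).
Priya in UTC: 08:30-10:15, 14:45-15:15, 16:30-18:30 (subtract 2h to convert from UTC+2).
Erik ∩ Esperanza: 08:30-10:30, 14:15-15:30, 16:15-19:00.
Erik ∩ Esperanza ∩ Hana: 08:30-10:30, 14:15-15:30, 16:15-16:45, 17:00-19:00.
Erik ∩ Esperanza ∩ Hana ∩ Priya: 08:30-10:15, 14:45-15:15, 16:30-16:45, 17:00-18:30.
Those are the intersection windows.
The last common window of at least 45 minutes is 17:00-18:30; a 45-minute meeting can start as late as 17:45 and still end by 18:30.

17:45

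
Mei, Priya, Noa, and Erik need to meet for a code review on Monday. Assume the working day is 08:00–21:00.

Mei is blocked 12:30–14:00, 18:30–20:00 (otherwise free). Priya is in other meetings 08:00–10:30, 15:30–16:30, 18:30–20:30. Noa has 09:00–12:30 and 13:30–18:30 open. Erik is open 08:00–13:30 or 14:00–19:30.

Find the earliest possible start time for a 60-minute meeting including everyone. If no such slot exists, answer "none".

Mei free: 08:00-12:30, 14:00-18:30, 20:00-21:00 (invert busy blocks within the working day).
Priya free: 10:30-15:30, 16:30-18:30, 20:30-21:00 (invert busy blocks within the working day).
Noa free: 09:00-12:30, 13:30-18:30.
Erik free: 08:00-13:30, 14:00-19:30.
Mei ∩ Priya: 10:30-12:30, 14:00-15:30, 16:30-18:30, 20:30-21:00.
Mei ∩ Priya ∩ Noa: 10:30-12:30, 14:00-15:30, 16:30-18:30.
Mei ∩ Priya ∩ Noa ∩ Erik: 10:30-12:30, 14:00-15:30, 16:30-18:30.
Those are the intersection windows.
The first common window of at least 60 minutes is 10:30-12:30, so the earliest start is 10:30.

10:30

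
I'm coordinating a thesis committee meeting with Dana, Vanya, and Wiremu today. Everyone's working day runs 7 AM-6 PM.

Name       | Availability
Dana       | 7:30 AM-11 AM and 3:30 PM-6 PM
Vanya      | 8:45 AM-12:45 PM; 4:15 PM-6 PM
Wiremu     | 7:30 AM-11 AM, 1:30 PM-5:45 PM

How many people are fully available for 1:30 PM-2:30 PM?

1

Wiremu can make the full 13:30-14:30 slot — that's 1.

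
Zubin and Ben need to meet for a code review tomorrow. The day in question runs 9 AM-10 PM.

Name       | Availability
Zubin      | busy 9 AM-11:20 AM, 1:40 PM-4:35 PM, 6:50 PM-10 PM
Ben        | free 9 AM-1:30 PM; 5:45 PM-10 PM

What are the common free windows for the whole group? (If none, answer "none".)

11:20-13:30, 17:45-18:50

Zubin free: 11:20-13:40, 16:35-18:50 (invert busy blocks within the working day).
Ben free: 09:00-13:30, 17:45-22:00.
Zubin ∩ Ben: 11:20-13:30, 17:45-18:50.
Those are the intersection windows.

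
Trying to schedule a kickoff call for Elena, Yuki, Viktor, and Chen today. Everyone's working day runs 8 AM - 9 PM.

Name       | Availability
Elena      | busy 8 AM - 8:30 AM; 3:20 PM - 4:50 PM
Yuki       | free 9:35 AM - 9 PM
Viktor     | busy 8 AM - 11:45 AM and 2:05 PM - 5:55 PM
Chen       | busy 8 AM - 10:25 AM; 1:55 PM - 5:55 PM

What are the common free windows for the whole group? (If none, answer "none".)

11:45-13:55, 17:55-21:00

Elena free: 08:30-15:20, 16:50-21:00 (invert busy blocks within the working day).
Yuki free: 09:35-21:00.
Viktor free: 11:45-14:05, 17:55-21:00 (invert busy blocks within the working day).
Chen free: 10:25-13:55, 17:55-21:00 (invert busy blocks within the working day).
Elena ∩ Yuki: 09:35-15:20, 16:50-21:00.
Elena ∩ Yuki ∩ Viktor: 11:45-14:05, 17:55-21:00.
Elena ∩ Yuki ∩ Viktor ∩ Chen: 11:45-13:55, 17:55-21:00.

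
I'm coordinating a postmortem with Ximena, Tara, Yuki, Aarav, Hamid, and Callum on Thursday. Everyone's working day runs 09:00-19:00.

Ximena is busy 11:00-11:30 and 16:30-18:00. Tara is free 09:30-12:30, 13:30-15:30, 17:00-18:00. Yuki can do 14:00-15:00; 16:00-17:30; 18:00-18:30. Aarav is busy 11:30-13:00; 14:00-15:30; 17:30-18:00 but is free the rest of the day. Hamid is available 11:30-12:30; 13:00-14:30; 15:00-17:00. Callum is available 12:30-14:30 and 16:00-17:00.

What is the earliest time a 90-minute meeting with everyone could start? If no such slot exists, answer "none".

Ximena free: 09:00-11:00, 11:30-16:30, 18:00-19:00 (invert busy blocks within the working day).
Tara free: 09:30-12:30, 13:30-15:30, 17:00-18:00.
Yuki free: 14:00-15:00, 16:00-17:30, 18:00-18:30.
Aarav free: 09:00-11:30, 13:00-14:00, 15:30-17:30, 18:00-19:00 (invert busy blocks within the working day).
Hamid free: 11:30-12:30, 13:00-14:30, 15:00-17:00.
Callum free: 12:30-14:30, 16:00-17:00.
Ximena ∩ Tara: 09:30-11:00, 11:30-12:30, 13:30-15:30.
Ximena ∩ Tara ∩ Yuki: 14:00-15:00.
Ximena ∩ Tara ∩ Yuki ∩ Aarav: ∅.
Ximena ∩ Tara ∩ Yuki ∩ Aarav ∩ Hamid: ∅.
Ximena ∩ Tara ∩ Yuki ∩ Aarav ∩ Hamid ∩ Callum: ∅.
There is no time when everyone is free.
No common window is at least 90 minutes long.

none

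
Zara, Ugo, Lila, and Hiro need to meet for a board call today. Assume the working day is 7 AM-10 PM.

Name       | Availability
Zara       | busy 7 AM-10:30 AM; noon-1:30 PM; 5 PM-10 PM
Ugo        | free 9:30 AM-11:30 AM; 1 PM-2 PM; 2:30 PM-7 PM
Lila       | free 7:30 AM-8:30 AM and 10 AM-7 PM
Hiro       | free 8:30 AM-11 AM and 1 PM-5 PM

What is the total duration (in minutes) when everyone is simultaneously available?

Zara free: 10:30-12:00, 13:30-17:00 (invert busy blocks within the working day).
Ugo free: 09:30-11:30, 13:00-14:00, 14:30-19:00.
Lila free: 07:30-08:30, 10:00-19:00.
Hiro free: 08:30-11:00, 13:00-17:00.
Zara ∩ Ugo: 10:30-11:30, 13:30-14:00, 14:30-17:00.
Zara ∩ Ugo ∩ Lila: 10:30-11:30, 13:30-14:00, 14:30-17:00.
Zara ∩ Ugo ∩ Lila ∩ Hiro: 10:30-11:00, 13:30-14:00, 14:30-17:00.
Summing the common windows: 30 + 30 + 150 = 210 minutes.

210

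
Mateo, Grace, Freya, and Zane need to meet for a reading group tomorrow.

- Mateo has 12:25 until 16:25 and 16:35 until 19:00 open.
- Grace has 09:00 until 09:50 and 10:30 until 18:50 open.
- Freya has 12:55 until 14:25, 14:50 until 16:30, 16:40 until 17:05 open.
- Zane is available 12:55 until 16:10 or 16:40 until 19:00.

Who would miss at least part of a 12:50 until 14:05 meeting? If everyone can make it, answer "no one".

Mateo: free for 12:50-14:05. Grace: free for 12:50-14:05. Freya: not fully free for 12:50-14:05. Zane: not fully free for 12:50-14:05.

Freya, Zane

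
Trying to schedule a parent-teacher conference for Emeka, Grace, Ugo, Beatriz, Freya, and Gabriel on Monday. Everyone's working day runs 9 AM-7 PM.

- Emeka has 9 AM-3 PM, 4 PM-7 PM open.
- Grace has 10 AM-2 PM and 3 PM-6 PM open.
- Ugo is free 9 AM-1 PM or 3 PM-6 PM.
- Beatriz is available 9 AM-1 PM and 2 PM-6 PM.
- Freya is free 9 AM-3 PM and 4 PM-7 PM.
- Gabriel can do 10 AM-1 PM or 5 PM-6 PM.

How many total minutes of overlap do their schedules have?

Emeka ∩ Grace: 10:00-14:00, 16:00-18:00.
Emeka ∩ Grace ∩ Ugo: 10:00-13:00, 16:00-18:00.
Emeka ∩ Grace ∩ Ugo ∩ Beatriz: 10:00-13:00, 16:00-18:00.
Emeka ∩ Grace ∩ Ugo ∩ Beatriz ∩ Freya: 10:00-13:00, 16:00-18:00.
Emeka ∩ Grace ∩ Ugo ∩ Beatriz ∩ Freya ∩ Gabriel: 10:00-13:00, 17:00-18:00.
Summing the common windows: 180 + 60 = 240 minutes.

240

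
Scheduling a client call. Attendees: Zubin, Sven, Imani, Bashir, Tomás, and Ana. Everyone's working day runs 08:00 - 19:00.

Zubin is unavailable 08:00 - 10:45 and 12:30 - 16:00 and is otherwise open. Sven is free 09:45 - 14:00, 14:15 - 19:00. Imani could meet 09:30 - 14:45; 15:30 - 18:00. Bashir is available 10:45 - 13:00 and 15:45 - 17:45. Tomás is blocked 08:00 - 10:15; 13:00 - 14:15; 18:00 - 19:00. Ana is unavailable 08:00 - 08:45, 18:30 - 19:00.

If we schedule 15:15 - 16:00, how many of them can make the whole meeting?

Zubin free: 10:45-12:30, 16:00-19:00 (invert busy blocks within the working day).
Sven free: 09:45-14:00, 14:15-19:00.
Imani free: 09:30-14:45, 15:30-18:00.
Bashir free: 10:45-13:00, 15:45-17:45.
Tomás free: 10:15-13:00, 14:15-18:00 (invert busy blocks within the working day).
Ana free: 08:45-18:30 (invert busy blocks within the working day).
Sven, Tomás, and Ana can make the full 15:15-16:00 slot — that's 3.

3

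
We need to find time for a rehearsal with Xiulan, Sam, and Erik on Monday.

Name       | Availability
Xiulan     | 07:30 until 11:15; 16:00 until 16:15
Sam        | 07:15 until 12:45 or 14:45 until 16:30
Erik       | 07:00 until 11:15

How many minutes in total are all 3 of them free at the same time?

225

Xiulan ∩ Sam: 07:30-11:15, 16:00-16:15.
Xiulan ∩ Sam ∩ Erik: 07:30-11:15.
That's a single block of 225 minutes.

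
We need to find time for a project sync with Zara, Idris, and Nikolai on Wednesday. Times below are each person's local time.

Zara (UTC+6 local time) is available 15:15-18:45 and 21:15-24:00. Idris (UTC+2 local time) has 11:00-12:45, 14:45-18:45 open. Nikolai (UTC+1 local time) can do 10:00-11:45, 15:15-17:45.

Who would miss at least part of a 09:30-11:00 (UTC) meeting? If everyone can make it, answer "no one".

Idris, Nikolai

Zara in UTC: 09:15-12:45, 15:15-18:00 (subtract 6h to convert from UTC+6).
Idris in UTC: 09:00-10:45, 12:45-16:45 (subtract 2h to convert from UTC+2).
Nikolai in UTC: 09:00-10:45, 14:15-16:45 (subtract 1h to convert from UTC+1).
Zara: free for 09:30-11:00. Idris: not fully free for 09:30-11:00. Nikolai: not fully free for 09:30-11:00.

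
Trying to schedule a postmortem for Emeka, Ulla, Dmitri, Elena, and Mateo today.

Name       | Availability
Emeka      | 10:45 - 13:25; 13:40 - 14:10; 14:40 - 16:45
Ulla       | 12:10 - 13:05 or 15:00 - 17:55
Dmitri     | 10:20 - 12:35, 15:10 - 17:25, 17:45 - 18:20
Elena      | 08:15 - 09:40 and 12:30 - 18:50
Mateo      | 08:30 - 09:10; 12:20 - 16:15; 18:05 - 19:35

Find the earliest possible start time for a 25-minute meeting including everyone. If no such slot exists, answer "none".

Emeka ∩ Ulla: 12:10-13:05, 15:00-16:45.
Emeka ∩ Ulla ∩ Dmitri: 12:10-12:35, 15:10-16:45.
Emeka ∩ Ulla ∩ Dmitri ∩ Elena: 12:30-12:35, 15:10-16:45.
Emeka ∩ Ulla ∩ Dmitri ∩ Elena ∩ Mateo: 12:30-12:35, 15:10-16:15.
The first common window of at least 25 minutes is 15:10-16:15, so the earliest start is 15:10.

15:10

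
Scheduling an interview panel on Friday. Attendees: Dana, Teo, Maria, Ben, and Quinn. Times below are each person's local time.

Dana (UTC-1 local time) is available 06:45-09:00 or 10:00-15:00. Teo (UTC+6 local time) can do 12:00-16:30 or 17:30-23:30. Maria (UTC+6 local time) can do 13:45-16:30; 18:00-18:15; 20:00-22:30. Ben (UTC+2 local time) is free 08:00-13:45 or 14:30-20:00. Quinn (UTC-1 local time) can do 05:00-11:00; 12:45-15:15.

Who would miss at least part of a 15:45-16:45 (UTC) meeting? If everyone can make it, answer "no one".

Dana, Maria, Quinn

Dana in UTC: 07:45-10:00, 11:00-16:00 (add 1h to convert from UTC-1).
Teo in UTC: 06:00-10:30, 11:30-17:30 (subtract 6h to convert from UTC+6).
Maria in UTC: 07:45-10:30, 12:00-12:15, 14:00-16:30 (subtract 6h to convert from UTC+6).
Ben in UTC: 06:00-11:45, 12:30-18:00 (subtract 2h to convert from UTC+2).
Quinn in UTC: 06:00-12:00, 13:45-16:15 (add 1h to convert from UTC-1).
Dana: not fully free for 15:45-16:45. Teo: free for 15:45-16:45. Maria: not fully free for 15:45-16:45. Ben: free for 15:45-16:45. Quinn: not fully free for 15:45-16:45.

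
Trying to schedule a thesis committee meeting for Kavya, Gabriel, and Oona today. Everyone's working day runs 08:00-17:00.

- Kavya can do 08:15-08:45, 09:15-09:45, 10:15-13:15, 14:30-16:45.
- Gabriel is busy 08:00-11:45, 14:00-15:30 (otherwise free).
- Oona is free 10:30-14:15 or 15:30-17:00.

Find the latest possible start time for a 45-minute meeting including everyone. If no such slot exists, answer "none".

16:00

Kavya free: 08:15-08:45, 09:15-09:45, 10:15-13:15, 14:30-16:45.
Gabriel free: 11:45-14:00, 15:30-17:00 (invert busy blocks within the working day).
Oona free: 10:30-14:15, 15:30-17:00.
Kavya ∩ Gabriel: 11:45-13:15, 15:30-16:45.
Kavya ∩ Gabriel ∩ Oona: 11:45-13:15, 15:30-16:45.
The last common window of at least 45 minutes is 15:30-16:45; a 45-minute meeting can start as late as 16:00 and still end by 16:45.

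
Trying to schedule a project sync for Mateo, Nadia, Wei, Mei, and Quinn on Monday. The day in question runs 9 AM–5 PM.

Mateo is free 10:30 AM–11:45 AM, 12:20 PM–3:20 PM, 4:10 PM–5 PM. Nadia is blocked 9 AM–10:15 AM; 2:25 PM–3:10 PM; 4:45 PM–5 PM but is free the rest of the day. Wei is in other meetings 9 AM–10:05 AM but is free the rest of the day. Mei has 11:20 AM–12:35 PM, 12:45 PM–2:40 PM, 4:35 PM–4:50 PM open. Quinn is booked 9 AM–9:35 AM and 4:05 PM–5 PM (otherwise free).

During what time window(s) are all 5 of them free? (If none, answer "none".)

Mateo free: 10:30-11:45, 12:20-15:20, 16:10-17:00.
Nadia free: 10:15-14:25, 15:10-16:45 (invert busy blocks within the working day).
Wei free: 10:05-17:00 (invert busy blocks within the working day).
Mei free: 11:20-12:35, 12:45-14:40, 16:35-16:50.
Quinn free: 09:35-16:05 (invert busy blocks within the working day).
Mateo ∩ Nadia: 10:30-11:45, 12:20-14:25, 15:10-15:20, 16:10-16:45.
Mateo ∩ Nadia ∩ Wei: 10:30-11:45, 12:20-14:25, 15:10-15:20, 16:10-16:45.
Mateo ∩ Nadia ∩ Wei ∩ Mei: 11:20-11:45, 12:20-12:35, 12:45-14:25, 16:35-16:45.
Mateo ∩ Nadia ∩ Wei ∩ Mei ∩ Quinn: 11:20-11:45, 12:20-12:35, 12:45-14:25.

11:20-11:45, 12:20-12:35, 12:45-14:25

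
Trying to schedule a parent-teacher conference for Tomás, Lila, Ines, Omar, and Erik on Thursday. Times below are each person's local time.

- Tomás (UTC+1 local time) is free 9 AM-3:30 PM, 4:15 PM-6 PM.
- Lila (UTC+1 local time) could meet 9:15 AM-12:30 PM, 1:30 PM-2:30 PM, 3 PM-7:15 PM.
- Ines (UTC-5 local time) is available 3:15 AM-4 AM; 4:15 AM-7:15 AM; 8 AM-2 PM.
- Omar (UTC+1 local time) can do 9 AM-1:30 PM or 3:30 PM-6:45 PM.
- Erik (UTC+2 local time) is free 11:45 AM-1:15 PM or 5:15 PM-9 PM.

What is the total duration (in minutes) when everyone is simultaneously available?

195

Tomás in UTC: 08:00-14:30, 15:15-17:00 (subtract 1h to convert from UTC+1).
Lila in UTC: 08:15-11:30, 12:30-13:30, 14:00-18:15 (subtract 1h to convert from UTC+1).
Ines in UTC: 08:15-09:00, 09:15-12:15, 13:00-19:00 (add 5h to convert from UTC-5).
Omar in UTC: 08:00-12:30, 14:30-17:45 (subtract 1h to convert from UTC+1).
Erik in UTC: 09:45-11:15, 15:15-19:00 (subtract 2h to convert from UTC+2).
Tomás ∩ Lila: 08:15-11:30, 12:30-13:30, 14:00-14:30, 15:15-17:00.
Tomás ∩ Lila ∩ Ines: 08:15-09:00, 09:15-11:30, 13:00-13:30, 14:00-14:30, 15:15-17:00.
Tomás ∩ Lila ∩ Ines ∩ Omar: 08:15-09:00, 09:15-11:30, 15:15-17:00.
Tomás ∩ Lila ∩ Ines ∩ Omar ∩ Erik: 09:45-11:15, 15:15-17:00.
Those are the intersection windows.
Summing the common windows: 90 + 105 = 195 minutes.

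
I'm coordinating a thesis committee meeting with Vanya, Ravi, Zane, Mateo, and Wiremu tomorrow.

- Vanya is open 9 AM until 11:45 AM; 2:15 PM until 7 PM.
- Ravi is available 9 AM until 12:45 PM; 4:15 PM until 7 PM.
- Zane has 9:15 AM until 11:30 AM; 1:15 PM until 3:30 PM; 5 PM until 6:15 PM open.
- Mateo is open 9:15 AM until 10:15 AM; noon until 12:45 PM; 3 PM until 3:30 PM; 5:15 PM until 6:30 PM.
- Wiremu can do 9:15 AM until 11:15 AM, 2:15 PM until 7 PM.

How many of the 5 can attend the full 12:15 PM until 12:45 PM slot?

2

Ravi and Mateo can make the full 12:15-12:45 slot — that's 2.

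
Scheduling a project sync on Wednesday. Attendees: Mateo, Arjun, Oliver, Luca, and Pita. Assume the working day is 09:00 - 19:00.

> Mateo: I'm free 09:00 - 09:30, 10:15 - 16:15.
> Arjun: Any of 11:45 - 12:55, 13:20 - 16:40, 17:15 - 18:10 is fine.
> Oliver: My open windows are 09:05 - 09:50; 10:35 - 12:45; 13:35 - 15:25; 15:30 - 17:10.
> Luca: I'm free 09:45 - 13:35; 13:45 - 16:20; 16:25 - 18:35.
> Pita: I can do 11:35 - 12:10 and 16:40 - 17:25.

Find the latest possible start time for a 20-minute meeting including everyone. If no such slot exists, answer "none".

Mateo ∩ Arjun: 11:45-12:55, 13:20-16:15.
Mateo ∩ Arjun ∩ Oliver: 11:45-12:45, 13:35-15:25, 15:30-16:15.
Mateo ∩ Arjun ∩ Oliver ∩ Luca: 11:45-12:45, 13:45-15:25, 15:30-16:15.
Mateo ∩ Arjun ∩ Oliver ∩ Luca ∩ Pita: 11:45-12:10.
The last common window of at least 20 minutes is 11:45-12:10; a 20-minute meeting can start as late as 11:50 and still end by 12:10.

11:50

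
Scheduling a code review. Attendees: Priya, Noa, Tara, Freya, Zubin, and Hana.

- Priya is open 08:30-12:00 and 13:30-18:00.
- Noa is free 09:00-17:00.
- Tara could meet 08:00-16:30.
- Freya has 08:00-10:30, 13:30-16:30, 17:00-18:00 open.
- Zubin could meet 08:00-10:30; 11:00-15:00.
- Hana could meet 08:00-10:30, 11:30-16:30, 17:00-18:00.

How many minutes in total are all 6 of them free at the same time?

180

Priya ∩ Noa: 09:00-12:00, 13:30-17:00.
Priya ∩ Noa ∩ Tara: 09:00-12:00, 13:30-16:30.
Priya ∩ Noa ∩ Tara ∩ Freya: 09:00-10:30, 13:30-16:30.
Priya ∩ Noa ∩ Tara ∩ Freya ∩ Zubin: 09:00-10:30, 13:30-15:00.
Priya ∩ Noa ∩ Tara ∩ Freya ∩ Zubin ∩ Hana: 09:00-10:30, 13:30-15:00.
Summing the common windows: 90 + 90 = 180 minutes.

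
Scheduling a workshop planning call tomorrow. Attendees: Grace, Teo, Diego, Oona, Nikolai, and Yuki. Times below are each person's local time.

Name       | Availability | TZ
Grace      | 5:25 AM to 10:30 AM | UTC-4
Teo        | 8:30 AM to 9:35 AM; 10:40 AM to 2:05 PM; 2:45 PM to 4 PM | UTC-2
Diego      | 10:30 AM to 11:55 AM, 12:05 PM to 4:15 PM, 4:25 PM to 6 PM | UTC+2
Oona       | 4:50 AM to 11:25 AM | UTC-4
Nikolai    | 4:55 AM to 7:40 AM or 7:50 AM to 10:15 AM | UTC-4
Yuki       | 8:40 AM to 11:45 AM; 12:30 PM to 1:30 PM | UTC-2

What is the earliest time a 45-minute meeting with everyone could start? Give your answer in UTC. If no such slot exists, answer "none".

Grace in UTC: 09:25-14:30 (add 4h to convert from UTC-4).
Teo in UTC: 10:30-11:35, 12:40-16:05, 16:45-18:00 (add 2h to convert from UTC-2).
Diego in UTC: 08:30-09:55, 10:05-14:15, 14:25-16:00 (subtract 2h to convert from UTC+2).
Oona in UTC: 08:50-15:25 (add 4h to convert from UTC-4).
Nikolai in UTC: 08:55-11:40, 11:50-14:15 (add 4h to convert from UTC-4).
Yuki in UTC: 10:40-13:45, 14:30-15:30 (add 2h to convert from UTC-2).
Grace ∩ Teo: 10:30-11:35, 12:40-14:30.
Grace ∩ Teo ∩ Diego: 10:30-11:35, 12:40-14:15, 14:25-14:30.
Grace ∩ Teo ∩ Diego ∩ Oona: 10:30-11:35, 12:40-14:15, 14:25-14:30.
Grace ∩ Teo ∩ Diego ∩ Oona ∩ Nikolai: 10:30-11:35, 12:40-14:15.
Grace ∩ Teo ∩ Diego ∩ Oona ∩ Nikolai ∩ Yuki: 10:40-11:35, 12:40-13:45.
The first common window of at least 45 minutes is 10:40-11:35, so the earliest start is 10:40.

10:40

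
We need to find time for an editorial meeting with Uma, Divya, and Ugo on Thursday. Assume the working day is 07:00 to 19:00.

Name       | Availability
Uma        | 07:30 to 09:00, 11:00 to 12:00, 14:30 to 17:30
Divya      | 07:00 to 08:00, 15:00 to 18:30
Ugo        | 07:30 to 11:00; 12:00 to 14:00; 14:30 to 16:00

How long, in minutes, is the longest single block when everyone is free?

60

Uma ∩ Divya: 07:30-08:00, 15:00-17:30.
Uma ∩ Divya ∩ Ugo: 07:30-08:00, 15:00-16:00.
The longest is 15:00-16:00 at 60 minutes.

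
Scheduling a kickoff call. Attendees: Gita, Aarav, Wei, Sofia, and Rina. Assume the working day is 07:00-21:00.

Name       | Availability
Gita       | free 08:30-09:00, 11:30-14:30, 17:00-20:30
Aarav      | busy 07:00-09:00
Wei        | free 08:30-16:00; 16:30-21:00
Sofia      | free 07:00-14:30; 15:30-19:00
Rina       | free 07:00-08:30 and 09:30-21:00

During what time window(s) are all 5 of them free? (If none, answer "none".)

Gita free: 08:30-09:00, 11:30-14:30, 17:00-20:30.
Aarav free: 09:00-21:00 (invert busy blocks within the working day).
Wei free: 08:30-16:00, 16:30-21:00.
Sofia free: 07:00-14:30, 15:30-19:00.
Rina free: 07:00-08:30, 09:30-21:00.
Gita ∩ Aarav: 11:30-14:30, 17:00-20:30.
Gita ∩ Aarav ∩ Wei: 11:30-14:30, 17:00-20:30.
Gita ∩ Aarav ∩ Wei ∩ Sofia: 11:30-14:30, 17:00-19:00.
Gita ∩ Aarav ∩ Wei ∩ Sofia ∩ Rina: 11:30-14:30, 17:00-19:00.

11:30-14:30, 17:00-19:00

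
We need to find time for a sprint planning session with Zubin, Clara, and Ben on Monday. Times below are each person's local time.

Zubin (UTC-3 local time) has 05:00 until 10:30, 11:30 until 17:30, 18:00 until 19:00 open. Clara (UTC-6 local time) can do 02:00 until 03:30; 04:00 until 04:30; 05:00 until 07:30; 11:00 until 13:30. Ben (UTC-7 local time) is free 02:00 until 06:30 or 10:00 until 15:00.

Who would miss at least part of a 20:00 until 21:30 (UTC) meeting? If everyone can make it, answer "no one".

Zubin in UTC: 08:00-13:30, 14:30-20:30, 21:00-22:00 (add 3h to convert from UTC-3).
Clara in UTC: 08:00-09:30, 10:00-10:30, 11:00-13:30, 17:00-19:30 (add 6h to convert from UTC-6).
Ben in UTC: 09:00-13:30, 17:00-22:00 (add 7h to convert from UTC-7).
Zubin: not fully free for 20:00-21:30. Clara: not fully free for 20:00-21:30. Ben: free for 20:00-21:30.

Clara, Zubin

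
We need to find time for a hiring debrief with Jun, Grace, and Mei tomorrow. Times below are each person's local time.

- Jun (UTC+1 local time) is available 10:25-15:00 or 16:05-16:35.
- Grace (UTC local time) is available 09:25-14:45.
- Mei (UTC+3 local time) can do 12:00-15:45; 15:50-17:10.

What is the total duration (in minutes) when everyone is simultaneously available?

Jun in UTC: 09:25-14:00, 15:05-15:35 (subtract 1h to convert from UTC+1).
Grace in UTC: 09:25-14:45.
Mei in UTC: 09:00-12:45, 12:50-14:10 (subtract 3h to convert from UTC+3).
Jun ∩ Grace: 09:25-14:00.
Jun ∩ Grace ∩ Mei: 09:25-12:45, 12:50-14:00.
Summing the common windows: 200 + 70 = 270 minutes.

270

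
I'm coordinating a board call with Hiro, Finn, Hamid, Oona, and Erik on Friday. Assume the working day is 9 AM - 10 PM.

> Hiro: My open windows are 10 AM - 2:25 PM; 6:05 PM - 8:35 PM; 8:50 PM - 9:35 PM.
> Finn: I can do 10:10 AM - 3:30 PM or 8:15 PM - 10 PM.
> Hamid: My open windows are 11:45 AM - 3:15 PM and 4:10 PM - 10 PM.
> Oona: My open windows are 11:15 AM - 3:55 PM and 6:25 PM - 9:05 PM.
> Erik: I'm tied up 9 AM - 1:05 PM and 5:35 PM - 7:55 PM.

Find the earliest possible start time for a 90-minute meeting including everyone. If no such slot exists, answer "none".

none

Hiro free: 10:00-14:25, 18:05-20:35, 20:50-21:35.
Finn free: 10:10-15:30, 20:15-22:00.
Hamid free: 11:45-15:15, 16:10-22:00.
Oona free: 11:15-15:55, 18:25-21:05.
Erik free: 13:05-17:35, 19:55-22:00 (invert busy blocks within the working day).
Hiro ∩ Finn: 10:10-14:25, 20:15-20:35, 20:50-21:35.
Hiro ∩ Finn ∩ Hamid: 11:45-14:25, 20:15-20:35, 20:50-21:35.
Hiro ∩ Finn ∩ Hamid ∩ Oona: 11:45-14:25, 20:15-20:35, 20:50-21:05.
Hiro ∩ Finn ∩ Hamid ∩ Oona ∩ Erik: 13:05-14:25, 20:15-20:35, 20:50-21:05.
No common window is at least 90 minutes long.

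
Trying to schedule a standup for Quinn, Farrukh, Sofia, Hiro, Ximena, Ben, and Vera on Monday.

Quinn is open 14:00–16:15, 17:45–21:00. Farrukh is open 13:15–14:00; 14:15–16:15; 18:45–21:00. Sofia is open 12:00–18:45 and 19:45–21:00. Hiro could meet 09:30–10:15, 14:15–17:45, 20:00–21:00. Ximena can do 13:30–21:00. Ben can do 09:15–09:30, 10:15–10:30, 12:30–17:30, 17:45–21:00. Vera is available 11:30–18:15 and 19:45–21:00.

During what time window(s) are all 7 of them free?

14:15-16:15, 20:00-21:00

Quinn ∩ Farrukh: 14:15-16:15, 18:45-21:00.
Quinn ∩ Farrukh ∩ Sofia: 14:15-16:15, 19:45-21:00.
Quinn ∩ Farrukh ∩ Sofia ∩ Hiro: 14:15-16:15, 20:00-21:00.
Quinn ∩ Farrukh ∩ Sofia ∩ Hiro ∩ Ximena: 14:15-16:15, 20:00-21:00.
Quinn ∩ Farrukh ∩ Sofia ∩ Hiro ∩ Ximena ∩ Ben: 14:15-16:15, 20:00-21:00.
Quinn ∩ Farrukh ∩ Sofia ∩ Hiro ∩ Ximena ∩ Ben ∩ Vera: 14:15-16:15, 20:00-21:00.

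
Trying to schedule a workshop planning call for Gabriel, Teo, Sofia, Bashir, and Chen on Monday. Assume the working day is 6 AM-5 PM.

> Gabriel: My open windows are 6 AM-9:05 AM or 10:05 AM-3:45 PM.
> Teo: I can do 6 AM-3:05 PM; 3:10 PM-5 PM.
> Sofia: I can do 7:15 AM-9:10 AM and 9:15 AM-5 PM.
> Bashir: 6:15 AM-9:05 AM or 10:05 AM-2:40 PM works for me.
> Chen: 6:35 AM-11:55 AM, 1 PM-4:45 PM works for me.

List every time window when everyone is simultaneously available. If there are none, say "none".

07:15-09:05, 10:05-11:55, 13:00-14:40

Gabriel ∩ Teo: 06:00-09:05, 10:05-15:05, 15:10-15:45.
Gabriel ∩ Teo ∩ Sofia: 07:15-09:05, 10:05-15:05, 15:10-15:45.
Gabriel ∩ Teo ∩ Sofia ∩ Bashir: 07:15-09:05, 10:05-14:40.
Gabriel ∩ Teo ∩ Sofia ∩ Bashir ∩ Chen: 07:15-09:05, 10:05-11:55, 13:00-14:40.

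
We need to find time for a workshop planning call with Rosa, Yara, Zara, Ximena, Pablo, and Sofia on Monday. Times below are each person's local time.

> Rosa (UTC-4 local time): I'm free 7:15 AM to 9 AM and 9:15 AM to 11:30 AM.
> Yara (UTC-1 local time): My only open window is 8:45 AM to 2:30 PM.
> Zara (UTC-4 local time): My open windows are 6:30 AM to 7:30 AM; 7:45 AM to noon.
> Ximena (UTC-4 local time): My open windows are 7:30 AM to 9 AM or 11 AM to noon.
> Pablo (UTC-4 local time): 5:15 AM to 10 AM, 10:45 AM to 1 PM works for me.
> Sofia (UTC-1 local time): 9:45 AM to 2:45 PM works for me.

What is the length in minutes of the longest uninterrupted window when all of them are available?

75

Rosa in UTC: 11:15-13:00, 13:15-15:30 (add 4h to convert from UTC-4).
Yara in UTC: 09:45-15:30 (add 1h to convert from UTC-1).
Zara in UTC: 10:30-11:30, 11:45-16:00 (add 4h to convert from UTC-4).
Ximena in UTC: 11:30-13:00, 15:00-16:00 (add 4h to convert from UTC-4).
Pablo in UTC: 09:15-14:00, 14:45-17:00 (add 4h to convert from UTC-4).
Sofia in UTC: 10:45-15:45 (add 1h to convert from UTC-1).
Rosa ∩ Yara: 11:15-13:00, 13:15-15:30.
Rosa ∩ Yara ∩ Zara: 11:15-11:30, 11:45-13:00, 13:15-15:30.
Rosa ∩ Yara ∩ Zara ∩ Ximena: 11:45-13:00, 15:00-15:30.
Rosa ∩ Yara ∩ Zara ∩ Ximena ∩ Pablo: 11:45-13:00, 15:00-15:30.
Rosa ∩ Yara ∩ Zara ∩ Ximena ∩ Pablo ∩ Sofia: 11:45-13:00, 15:00-15:30.
Those are the intersection windows.
The longest is 11:45-13:00 at 75 minutes.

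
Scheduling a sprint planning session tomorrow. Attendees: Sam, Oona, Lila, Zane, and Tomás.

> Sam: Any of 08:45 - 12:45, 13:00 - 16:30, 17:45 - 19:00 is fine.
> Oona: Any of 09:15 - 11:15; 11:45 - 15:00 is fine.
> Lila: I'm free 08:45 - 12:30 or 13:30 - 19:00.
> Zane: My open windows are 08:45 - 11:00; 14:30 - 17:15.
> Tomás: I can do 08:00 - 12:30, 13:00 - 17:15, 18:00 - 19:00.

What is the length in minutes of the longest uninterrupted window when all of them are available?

105

Sam ∩ Oona: 09:15-11:15, 11:45-12:45, 13:00-15:00.
Sam ∩ Oona ∩ Lila: 09:15-11:15, 11:45-12:30, 13:30-15:00.
Sam ∩ Oona ∩ Lila ∩ Zane: 09:15-11:00, 14:30-15:00.
Sam ∩ Oona ∩ Lila ∩ Zane ∩ Tomás: 09:15-11:00, 14:30-15:00.
So the common availability across everyone is 09:15-11:00, 14:30-15:00.
The longest is 09:15-11:00 at 105 minutes.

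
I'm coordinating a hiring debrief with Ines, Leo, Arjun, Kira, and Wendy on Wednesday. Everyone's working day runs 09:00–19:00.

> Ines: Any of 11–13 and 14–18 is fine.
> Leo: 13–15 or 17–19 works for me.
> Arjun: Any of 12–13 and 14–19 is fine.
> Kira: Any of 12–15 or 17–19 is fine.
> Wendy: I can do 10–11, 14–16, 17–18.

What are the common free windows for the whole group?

Ines ∩ Leo: 14:00-15:00, 17:00-18:00.
Ines ∩ Leo ∩ Arjun: 14:00-15:00, 17:00-18:00.
Ines ∩ Leo ∩ Arjun ∩ Kira: 14:00-15:00, 17:00-18:00.
Ines ∩ Leo ∩ Arjun ∩ Kira ∩ Wendy: 14:00-15:00, 17:00-18:00.

14:00-15:00, 17:00-18:00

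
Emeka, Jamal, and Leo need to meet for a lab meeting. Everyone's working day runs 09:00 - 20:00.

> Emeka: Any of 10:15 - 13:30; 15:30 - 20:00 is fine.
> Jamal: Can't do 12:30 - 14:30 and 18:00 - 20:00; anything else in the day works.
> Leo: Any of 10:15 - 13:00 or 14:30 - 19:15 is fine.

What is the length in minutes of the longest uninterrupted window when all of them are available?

150

Emeka free: 10:15-13:30, 15:30-20:00.
Jamal free: 09:00-12:30, 14:30-18:00 (invert busy blocks within the working day).
Leo free: 10:15-13:00, 14:30-19:15.
Emeka ∩ Jamal: 10:15-12:30, 15:30-18:00.
Emeka ∩ Jamal ∩ Leo: 10:15-12:30, 15:30-18:00.
The longest is 15:30-18:00 at 150 minutes.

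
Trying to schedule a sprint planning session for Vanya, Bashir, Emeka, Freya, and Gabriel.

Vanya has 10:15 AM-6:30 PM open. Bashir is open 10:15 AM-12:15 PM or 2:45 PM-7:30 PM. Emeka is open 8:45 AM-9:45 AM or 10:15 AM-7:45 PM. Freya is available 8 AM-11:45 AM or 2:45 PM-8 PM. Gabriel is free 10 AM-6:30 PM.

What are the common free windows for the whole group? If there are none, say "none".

Vanya ∩ Bashir: 10:15-12:15, 14:45-18:30.
Vanya ∩ Bashir ∩ Emeka: 10:15-12:15, 14:45-18:30.
Vanya ∩ Bashir ∩ Emeka ∩ Freya: 10:15-11:45, 14:45-18:30.
Vanya ∩ Bashir ∩ Emeka ∩ Freya ∩ Gabriel: 10:15-11:45, 14:45-18:30.

10:15-11:45, 14:45-18:30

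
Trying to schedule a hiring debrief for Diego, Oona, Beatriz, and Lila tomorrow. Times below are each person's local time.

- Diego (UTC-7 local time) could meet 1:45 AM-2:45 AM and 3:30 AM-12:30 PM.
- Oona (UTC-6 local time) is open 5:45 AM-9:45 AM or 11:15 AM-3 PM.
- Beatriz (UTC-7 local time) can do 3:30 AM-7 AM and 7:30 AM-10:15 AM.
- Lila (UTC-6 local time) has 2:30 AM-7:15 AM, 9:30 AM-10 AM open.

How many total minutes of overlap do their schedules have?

Diego in UTC: 08:45-09:45, 10:30-19:30 (add 7h to convert from UTC-7).
Oona in UTC: 11:45-15:45, 17:15-21:00 (add 6h to convert from UTC-6).
Beatriz in UTC: 10:30-14:00, 14:30-17:15 (add 7h to convert from UTC-7).
Lila in UTC: 08:30-13:15, 15:30-16:00 (add 6h to convert from UTC-6).
Diego ∩ Oona: 11:45-15:45, 17:15-19:30.
Diego ∩ Oona ∩ Beatriz: 11:45-14:00, 14:30-15:45.
Diego ∩ Oona ∩ Beatriz ∩ Lila: 11:45-13:15, 15:30-15:45.
So the common availability across everyone is 11:45-13:15, 15:30-15:45.
Summing the common windows: 90 + 15 = 105 minutes.

105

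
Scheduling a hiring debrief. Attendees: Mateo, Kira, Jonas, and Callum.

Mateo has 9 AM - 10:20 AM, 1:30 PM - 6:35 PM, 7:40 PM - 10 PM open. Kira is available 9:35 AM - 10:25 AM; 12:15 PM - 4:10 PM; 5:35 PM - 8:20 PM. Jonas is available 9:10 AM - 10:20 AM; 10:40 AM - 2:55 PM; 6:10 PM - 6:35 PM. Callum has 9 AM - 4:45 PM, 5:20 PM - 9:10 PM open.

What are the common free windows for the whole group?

09:35-10:20, 13:30-14:55, 18:10-18:35

Mateo ∩ Kira: 09:35-10:20, 13:30-16:10, 17:35-18:35, 19:40-20:20.
Mateo ∩ Kira ∩ Jonas: 09:35-10:20, 13:30-14:55, 18:10-18:35.
Mateo ∩ Kira ∩ Jonas ∩ Callum: 09:35-10:20, 13:30-14:55, 18:10-18:35.
Those are the intersection windows.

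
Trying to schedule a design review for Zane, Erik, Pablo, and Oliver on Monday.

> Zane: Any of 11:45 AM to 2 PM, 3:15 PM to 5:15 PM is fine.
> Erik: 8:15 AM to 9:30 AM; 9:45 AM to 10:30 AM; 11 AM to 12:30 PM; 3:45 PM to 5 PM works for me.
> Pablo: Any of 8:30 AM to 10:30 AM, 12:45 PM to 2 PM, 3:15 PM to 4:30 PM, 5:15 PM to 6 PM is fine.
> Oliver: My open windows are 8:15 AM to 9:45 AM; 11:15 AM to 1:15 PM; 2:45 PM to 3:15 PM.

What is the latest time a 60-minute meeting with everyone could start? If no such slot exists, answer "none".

Zane ∩ Erik: 11:45-12:30, 15:45-17:00.
Zane ∩ Erik ∩ Pablo: 15:45-16:30.
Zane ∩ Erik ∩ Pablo ∩ Oliver: ∅.
There is no time when everyone is free.
No common window is at least 60 minutes long.

none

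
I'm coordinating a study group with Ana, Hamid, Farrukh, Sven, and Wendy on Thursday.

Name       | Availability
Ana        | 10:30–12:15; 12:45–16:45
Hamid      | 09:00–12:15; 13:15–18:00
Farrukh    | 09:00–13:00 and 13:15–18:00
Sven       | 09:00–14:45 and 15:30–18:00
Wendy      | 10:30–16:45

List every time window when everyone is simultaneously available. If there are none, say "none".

Ana ∩ Hamid: 10:30-12:15, 13:15-16:45.
Ana ∩ Hamid ∩ Farrukh: 10:30-12:15, 13:15-16:45.
Ana ∩ Hamid ∩ Farrukh ∩ Sven: 10:30-12:15, 13:15-14:45, 15:30-16:45.
Ana ∩ Hamid ∩ Farrukh ∩ Sven ∩ Wendy: 10:30-12:15, 13:15-14:45, 15:30-16:45.
So the common availability across everyone is 10:30-12:15, 13:15-14:45, 15:30-16:45.

10:30-12:15, 13:15-14:45, 15:30-16:45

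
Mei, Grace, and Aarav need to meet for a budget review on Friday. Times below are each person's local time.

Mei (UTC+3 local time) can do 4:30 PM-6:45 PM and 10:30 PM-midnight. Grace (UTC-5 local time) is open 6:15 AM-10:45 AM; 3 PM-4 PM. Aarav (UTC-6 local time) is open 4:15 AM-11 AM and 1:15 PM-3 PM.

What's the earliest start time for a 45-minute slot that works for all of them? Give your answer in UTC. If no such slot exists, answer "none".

13:30

Mei in UTC: 13:30-15:45, 19:30-21:00 (subtract 3h to convert from UTC+3).
Grace in UTC: 11:15-15:45, 20:00-21:00 (add 5h to convert from UTC-5).
Aarav in UTC: 10:15-17:00, 19:15-21:00 (add 6h to convert from UTC-6).
Mei ∩ Grace: 13:30-15:45, 20:00-21:00.
Mei ∩ Grace ∩ Aarav: 13:30-15:45, 20:00-21:00.
The first common window of at least 45 minutes is 13:30-15:45, so the earliest start is 13:30.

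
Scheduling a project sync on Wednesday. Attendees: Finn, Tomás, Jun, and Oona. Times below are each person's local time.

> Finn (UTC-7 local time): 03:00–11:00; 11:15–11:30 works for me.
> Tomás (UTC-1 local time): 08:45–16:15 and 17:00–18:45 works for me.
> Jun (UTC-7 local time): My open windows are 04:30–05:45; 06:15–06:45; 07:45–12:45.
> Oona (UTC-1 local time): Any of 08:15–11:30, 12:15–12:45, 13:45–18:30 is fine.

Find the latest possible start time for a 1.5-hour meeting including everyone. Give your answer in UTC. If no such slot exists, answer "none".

15:45

Finn in UTC: 10:00-18:00, 18:15-18:30 (add 7h to convert from UTC-7).
Tomás in UTC: 09:45-17:15, 18:00-19:45 (add 1h to convert from UTC-1).
Jun in UTC: 11:30-12:45, 13:15-13:45, 14:45-19:45 (add 7h to convert from UTC-7).
Oona in UTC: 09:15-12:30, 13:15-13:45, 14:45-19:30 (add 1h to convert from UTC-1).
Finn ∩ Tomás: 10:00-17:15, 18:15-18:30.
Finn ∩ Tomás ∩ Jun: 11:30-12:45, 13:15-13:45, 14:45-17:15, 18:15-18:30.
Finn ∩ Tomás ∩ Jun ∩ Oona: 11:30-12:30, 13:15-13:45, 14:45-17:15, 18:15-18:30.
Those are the intersection windows.
The last common window of at least 90 minutes is 14:45-17:15; a 90-minute meeting can start as late as 15:45 and still end by 17:15.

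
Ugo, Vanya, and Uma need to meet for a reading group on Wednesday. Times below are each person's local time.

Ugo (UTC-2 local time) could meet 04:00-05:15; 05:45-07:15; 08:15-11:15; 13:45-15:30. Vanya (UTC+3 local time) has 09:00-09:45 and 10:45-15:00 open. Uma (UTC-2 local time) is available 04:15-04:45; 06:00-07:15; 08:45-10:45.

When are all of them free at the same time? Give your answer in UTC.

Ugo in UTC: 06:00-07:15, 07:45-09:15, 10:15-13:15, 15:45-17:30 (add 2h to convert from UTC-2).
Vanya in UTC: 06:00-06:45, 07:45-12:00 (subtract 3h to convert from UTC+3).
Uma in UTC: 06:15-06:45, 08:00-09:15, 10:45-12:45 (add 2h to convert from UTC-2).
Ugo ∩ Vanya: 06:00-06:45, 07:45-09:15, 10:15-12:00.
Ugo ∩ Vanya ∩ Uma: 06:15-06:45, 08:00-09:15, 10:45-12:00.

06:15-06:45, 08:00-09:15, 10:45-12:00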